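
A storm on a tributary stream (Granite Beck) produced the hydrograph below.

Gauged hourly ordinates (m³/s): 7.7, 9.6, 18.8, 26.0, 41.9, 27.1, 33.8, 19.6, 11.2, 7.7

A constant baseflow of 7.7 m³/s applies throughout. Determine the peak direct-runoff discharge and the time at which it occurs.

Q_p = 34.2 m³/s at t = 4 h

Subtracting baseflow gives direct-runoff ordinates: 0.0, 1.9, 11.1, 18.3, 34.2, 19.4, 26.1, 11.9, 3.5, 0.0 m³/s.
The maximum is 34.2 m³/s, occurring at the reading for t = 4 h.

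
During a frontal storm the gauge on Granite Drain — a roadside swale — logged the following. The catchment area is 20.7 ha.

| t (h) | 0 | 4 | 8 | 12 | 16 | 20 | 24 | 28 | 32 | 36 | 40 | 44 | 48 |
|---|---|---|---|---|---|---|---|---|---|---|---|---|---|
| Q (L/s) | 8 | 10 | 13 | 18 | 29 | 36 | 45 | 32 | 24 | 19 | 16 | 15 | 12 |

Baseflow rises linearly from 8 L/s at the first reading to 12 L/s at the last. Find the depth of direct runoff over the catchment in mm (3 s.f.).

Direct runoff: 0.00, 1.67, 4.33, 9.00, 19.67, 26.33, 35.00, 21.67, 13.33, 8.00, 4.67, 3.33, 0.00 L/s; ΣQ_DR = 147.0 L/s.
V = ΣQ_DR · Δt = 147.0 × 14400 s = 2.117 × 10^6 L.
Over A = 20.7 ha, depth = V / A = 10.2 mm.

d ≈ 10.2 mm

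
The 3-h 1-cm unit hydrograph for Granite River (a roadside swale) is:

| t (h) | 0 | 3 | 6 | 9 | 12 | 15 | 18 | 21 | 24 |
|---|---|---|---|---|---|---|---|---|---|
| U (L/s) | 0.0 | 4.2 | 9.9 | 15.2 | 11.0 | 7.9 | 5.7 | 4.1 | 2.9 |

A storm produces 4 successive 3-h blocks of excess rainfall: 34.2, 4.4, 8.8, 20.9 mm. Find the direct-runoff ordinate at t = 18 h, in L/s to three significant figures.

By discrete convolution, Q_j = Σ (P_i / 10 mm) · U_{j−i}.
At t = 18 h (j=6): Q = (34.2/10)·5.7 + (4.4/10)·7.9 + (8.8/10)·11.0 + (20.9/10)·15.2 = 64.4 L/s.

Q ≈ 64.4 L/s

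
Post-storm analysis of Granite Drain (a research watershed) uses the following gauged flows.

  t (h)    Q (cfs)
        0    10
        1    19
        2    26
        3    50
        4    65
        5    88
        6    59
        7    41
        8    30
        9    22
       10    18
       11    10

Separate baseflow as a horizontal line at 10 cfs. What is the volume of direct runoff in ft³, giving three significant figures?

V ≈ 1.14 × 10^6 ft³

Direct-runoff ordinates (Q − Q_b): 0.0, 9.0, 16.0, 40.0, 55.0, 78.0, 49.0, 31.0, 20.0, 12.0, 8.0, 0.0 cfs.
ΣQ_DR = 318.0 cfs.
With Δt = 1 h = 3600 s, V = ΣQ_DR · Δt = 318.0 × 3600 = 1.14 × 10^6 ft³.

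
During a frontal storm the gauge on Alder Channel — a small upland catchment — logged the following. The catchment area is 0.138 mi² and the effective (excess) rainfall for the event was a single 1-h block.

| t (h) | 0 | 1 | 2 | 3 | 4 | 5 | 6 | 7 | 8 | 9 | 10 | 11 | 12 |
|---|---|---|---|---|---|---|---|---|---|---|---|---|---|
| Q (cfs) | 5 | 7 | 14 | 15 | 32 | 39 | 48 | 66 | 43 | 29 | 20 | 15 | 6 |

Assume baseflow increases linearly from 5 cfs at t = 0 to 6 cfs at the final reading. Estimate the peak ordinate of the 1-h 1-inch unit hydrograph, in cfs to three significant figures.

U_p ≈ 20.1 cfs

Direct runoff: 0.00, 1.92, 8.83, 9.75, 26.67, 33.58, 42.50, 60.42, 37.33, 23.25, 14.17, 9.08, 0.00 cfs; ΣQ_DR = 267.5 cfs, peak = 60.42 cfs.
Runoff depth d = ΣQ_DR·Δt / A = 267.5 × 3600 / (0.138 mi²) = 3.004 in.
The 1-inch UH is the DRH scaled by (1 in)/d, so U_p = 60.42 × 1/3.004 = 20.1 cfs.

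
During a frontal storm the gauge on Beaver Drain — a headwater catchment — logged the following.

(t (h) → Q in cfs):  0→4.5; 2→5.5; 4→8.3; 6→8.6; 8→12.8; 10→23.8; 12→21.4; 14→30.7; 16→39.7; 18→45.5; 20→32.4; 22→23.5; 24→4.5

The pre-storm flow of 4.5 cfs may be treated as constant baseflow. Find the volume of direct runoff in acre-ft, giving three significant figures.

Direct-runoff ordinates (Q − Q_b): 0.0, 1.0, 3.8, 4.1, 8.3, 19.3, 16.9, 26.2, 35.2, 41.0, 27.9, 19.0, 0.0 cfs.
ΣQ_DR = 202.7 cfs.
With Δt = 2 h = 7200 s, V = ΣQ_DR · Δt = 202.7 × 7200 = 1.46 × 10^6 ft³ = 33.5 acre-ft.

V ≈ 33.5 acre-ft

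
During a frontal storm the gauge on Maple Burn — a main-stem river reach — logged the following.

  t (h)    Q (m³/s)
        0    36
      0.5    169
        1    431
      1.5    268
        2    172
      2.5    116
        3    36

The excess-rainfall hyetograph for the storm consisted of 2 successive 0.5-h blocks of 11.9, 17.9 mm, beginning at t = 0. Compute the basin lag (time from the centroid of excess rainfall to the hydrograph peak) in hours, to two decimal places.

t_L ≈ 0.45 h

Centroid of excess rainfall: t_c = Σ P_i·t̄_i / ΣP_i = 0.5503 h (block centres at 0.25, 0.75 h).
Hydrograph peak occurs at t = 1 h, so basin lag t_L = 1 − 0.5503 = 0.45 h.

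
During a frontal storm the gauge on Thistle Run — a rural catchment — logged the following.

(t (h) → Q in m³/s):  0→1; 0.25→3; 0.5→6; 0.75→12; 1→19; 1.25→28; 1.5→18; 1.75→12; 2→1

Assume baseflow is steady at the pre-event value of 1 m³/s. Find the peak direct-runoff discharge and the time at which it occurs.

Subtracting baseflow gives direct-runoff ordinates: 0.0, 2.0, 5.0, 11.0, 18.0, 27.0, 17.0, 11.0, 0.0 m³/s.
The maximum is 27.0 m³/s, occurring at the reading for t = 1.25 h.

Q_p = 27.0 m³/s at t = 1.25 h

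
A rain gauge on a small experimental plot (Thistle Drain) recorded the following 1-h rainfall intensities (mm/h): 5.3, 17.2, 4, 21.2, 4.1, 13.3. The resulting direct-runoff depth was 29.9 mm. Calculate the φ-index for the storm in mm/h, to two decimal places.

Only the 3 blocks with intensity above φ contribute runoff: 17.2, 21.2, 13.3 mm/h.
Σ(I−φ)·Δt = d  ⇒  (17.2+21.2+13.3 − 3φ)·1 = 29.9
φ = (51.70 − 29.9/1) / 3 = 7.27 mm/h.

φ ≈ 7.27 mm/h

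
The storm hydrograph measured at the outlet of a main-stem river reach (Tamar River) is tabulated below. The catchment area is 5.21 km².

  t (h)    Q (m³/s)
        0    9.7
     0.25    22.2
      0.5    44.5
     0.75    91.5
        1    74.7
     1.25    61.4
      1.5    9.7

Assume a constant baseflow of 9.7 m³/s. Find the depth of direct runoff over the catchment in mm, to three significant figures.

d ≈ 42.5 mm

Direct runoff: 0.0, 12.5, 34.8, 81.8, 65.0, 51.7, 0.0 m³/s; ΣQ_DR = 245.8 m³/s.
V = ΣQ_DR · Δt = 245.8 × 900 s = 2.212 × 10^5 m³.
Over A = 5.21 km², depth = V / A = 42.5 mm.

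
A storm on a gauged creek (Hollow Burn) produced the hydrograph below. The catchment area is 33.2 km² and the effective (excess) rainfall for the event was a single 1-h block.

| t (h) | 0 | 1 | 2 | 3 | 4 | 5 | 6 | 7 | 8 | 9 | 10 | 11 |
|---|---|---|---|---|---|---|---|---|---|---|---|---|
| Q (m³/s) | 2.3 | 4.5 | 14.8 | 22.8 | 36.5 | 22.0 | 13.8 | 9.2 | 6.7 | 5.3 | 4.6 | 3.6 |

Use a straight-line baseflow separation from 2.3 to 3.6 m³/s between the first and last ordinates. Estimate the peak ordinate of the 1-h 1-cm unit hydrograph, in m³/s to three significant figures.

U_p ≈ 28.1 m³/s

Direct runoff: 0.00, 2.08, 12.26, 20.15, 33.73, 19.11, 10.79, 6.07, 3.45, 1.94, 1.12, 0.00 m³/s; ΣQ_DR = 110.7 m³/s, peak = 33.73 m³/s.
Runoff depth d = ΣQ_DR·Δt / A = 110.7 × 3600 / (33.2 km²) = 12.00 mm.
The 1-cm UH is the DRH scaled by (10 mm)/d, so U_p = 33.73 × 10/12.00 = 28.1 m³/s.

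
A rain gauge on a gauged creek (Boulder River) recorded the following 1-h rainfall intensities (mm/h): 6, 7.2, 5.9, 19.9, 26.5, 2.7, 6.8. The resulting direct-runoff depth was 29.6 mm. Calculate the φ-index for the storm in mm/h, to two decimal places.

φ ≈ 8.40 mm/h

Only the 2 blocks with intensity above φ contribute runoff: 19.9, 26.5 mm/h.
Σ(I−φ)·Δt = d  ⇒  (19.9+26.5 − 2φ)·1 = 29.6
φ = (46.40 − 29.6/1) / 2 = 8.40 mm/h.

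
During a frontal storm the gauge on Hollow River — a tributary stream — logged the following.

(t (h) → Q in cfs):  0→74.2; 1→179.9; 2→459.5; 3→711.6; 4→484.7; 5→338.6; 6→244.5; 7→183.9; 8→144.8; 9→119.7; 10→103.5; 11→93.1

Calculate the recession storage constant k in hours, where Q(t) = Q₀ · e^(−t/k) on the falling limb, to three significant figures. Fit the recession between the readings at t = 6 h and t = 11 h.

k ≈ 5.18 h

On the falling limb, Q drops from 244.5 to 93.1 cfs between t = 6 h and t = 11 h (Δt = 5 h).
k = −Δt / ln(Q₂/Q₁) = −5 / ln(93.1/244.5) = 5.18 h.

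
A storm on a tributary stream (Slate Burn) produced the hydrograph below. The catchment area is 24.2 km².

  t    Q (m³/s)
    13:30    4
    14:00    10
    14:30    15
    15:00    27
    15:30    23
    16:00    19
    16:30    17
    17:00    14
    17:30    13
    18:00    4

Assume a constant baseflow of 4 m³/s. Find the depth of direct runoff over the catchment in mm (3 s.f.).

Direct runoff: 0.0, 6.0, 11.0, 23.0, 19.0, 15.0, 13.0, 10.0, 9.0, 0.0 m³/s; ΣQ_DR = 106.0 m³/s.
V = ΣQ_DR · Δt = 106.0 × 1800 s = 1.908 × 10^5 m³.
Over A = 24.2 km², depth = V / A = 7.88 mm.

d ≈ 7.88 mm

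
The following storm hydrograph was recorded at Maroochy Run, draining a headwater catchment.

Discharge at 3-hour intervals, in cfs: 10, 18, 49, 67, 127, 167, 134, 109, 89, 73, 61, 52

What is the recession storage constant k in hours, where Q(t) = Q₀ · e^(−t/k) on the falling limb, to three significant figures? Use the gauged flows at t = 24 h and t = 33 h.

On the falling limb, Q drops from 89 to 52 cfs between t = 24 h and t = 33 h (Δt = 9 h).
k = −Δt / ln(Q₂/Q₁) = −9 / ln(52/89) = 16.7 h.

k ≈ 16.7 h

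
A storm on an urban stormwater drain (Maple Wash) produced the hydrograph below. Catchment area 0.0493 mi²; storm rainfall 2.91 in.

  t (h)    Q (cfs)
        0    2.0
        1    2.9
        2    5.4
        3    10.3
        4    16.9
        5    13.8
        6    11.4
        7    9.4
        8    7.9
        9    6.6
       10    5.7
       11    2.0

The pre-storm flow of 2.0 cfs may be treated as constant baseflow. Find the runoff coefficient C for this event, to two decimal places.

ΣQ_DR = 70.30 cfs; V = ΣQ_DR·Δt = 2.531 × 10^5 ft³.
Runoff depth d = V / A = 2.210 in.
C = d / P = 2.210 / 2.91 = 0.76.

C ≈ 0.76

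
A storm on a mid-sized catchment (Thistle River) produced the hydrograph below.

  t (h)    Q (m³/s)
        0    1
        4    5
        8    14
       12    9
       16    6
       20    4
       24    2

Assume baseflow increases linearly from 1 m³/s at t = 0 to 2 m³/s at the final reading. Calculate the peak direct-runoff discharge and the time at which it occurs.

Q_p = 12.67 m³/s at t = 8 h

Subtracting baseflow gives direct-runoff ordinates: 0.00, 3.83, 12.67, 7.50, 4.33, 2.17, 0.00 m³/s.
The maximum is 12.67 m³/s, occurring at the reading for t = 8 h.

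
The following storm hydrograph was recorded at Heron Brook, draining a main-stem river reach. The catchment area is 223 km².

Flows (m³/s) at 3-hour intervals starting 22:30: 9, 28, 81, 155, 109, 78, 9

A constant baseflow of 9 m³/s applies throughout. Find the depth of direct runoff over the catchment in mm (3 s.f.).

Direct runoff: 0.0, 19.0, 72.0, 146.0, 100.0, 69.0, 0.0 m³/s; ΣQ_DR = 406.0 m³/s.
V = ΣQ_DR · Δt = 406.0 × 10800 s = 4.385 × 10^6 m³.
Over A = 223 km², depth = V / A = 19.7 mm.

d ≈ 19.7 mm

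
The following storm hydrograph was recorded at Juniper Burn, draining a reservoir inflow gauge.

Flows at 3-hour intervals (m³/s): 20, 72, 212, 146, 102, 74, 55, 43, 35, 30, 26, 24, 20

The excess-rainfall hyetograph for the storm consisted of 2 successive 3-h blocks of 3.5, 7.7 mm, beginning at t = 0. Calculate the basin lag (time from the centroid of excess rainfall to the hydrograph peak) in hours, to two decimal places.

t_L ≈ 2.44 h

Centroid of excess rainfall: t_c = Σ P_i·t̄_i / ΣP_i = 3.5625 h (block centres at 1.5, 4.5 h).
Hydrograph peak occurs at t = 6 h, so basin lag t_L = 6 − 3.5625 = 2.44 h.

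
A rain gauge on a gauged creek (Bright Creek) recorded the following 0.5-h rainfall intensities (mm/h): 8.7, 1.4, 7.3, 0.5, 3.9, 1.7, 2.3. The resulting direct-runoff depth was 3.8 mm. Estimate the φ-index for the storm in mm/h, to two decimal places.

φ ≈ 4.20 mm/h

Only the 2 blocks with intensity above φ contribute runoff: 8.7, 7.3 mm/h.
Σ(I−φ)·Δt = d  ⇒  (8.7+7.3 − 2φ)·0.5 = 3.8
φ = (16.00 − 3.8/0.5) / 2 = 4.20 mm/h.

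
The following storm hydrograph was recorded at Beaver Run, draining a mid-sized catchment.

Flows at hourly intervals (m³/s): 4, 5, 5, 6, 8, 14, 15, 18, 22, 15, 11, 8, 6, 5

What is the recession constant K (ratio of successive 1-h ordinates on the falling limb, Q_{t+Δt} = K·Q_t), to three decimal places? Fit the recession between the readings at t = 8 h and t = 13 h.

Using the recession-limb readings at t = 8 h and t = 13 h: Q falls from 22 to 5 m³/s over 5 intervals.
K = (Q₂/Q₁)^(1/5) = (5/22)^(1/5) = 0.744.

K ≈ 0.744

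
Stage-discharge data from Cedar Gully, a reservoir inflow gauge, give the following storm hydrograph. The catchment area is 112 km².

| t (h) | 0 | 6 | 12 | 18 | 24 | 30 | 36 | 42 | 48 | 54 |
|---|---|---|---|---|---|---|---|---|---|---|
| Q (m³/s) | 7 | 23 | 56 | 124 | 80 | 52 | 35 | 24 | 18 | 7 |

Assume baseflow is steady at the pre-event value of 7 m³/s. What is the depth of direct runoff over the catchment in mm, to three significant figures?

d ≈ 68.7 mm

Direct runoff: 0.0, 16.0, 49.0, 117.0, 73.0, 45.0, 28.0, 17.0, 11.0, 0.0 m³/s; ΣQ_DR = 356.0 m³/s.
V = ΣQ_DR · Δt = 356.0 × 21600 s = 7.690 × 10^6 m³.
Over A = 112 km², depth = V / A = 68.7 mm.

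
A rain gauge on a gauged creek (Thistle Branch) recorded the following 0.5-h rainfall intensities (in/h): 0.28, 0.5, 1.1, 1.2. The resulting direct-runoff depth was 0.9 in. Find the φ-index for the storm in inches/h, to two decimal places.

Only the 3 blocks with intensity above φ contribute runoff: 0.5, 1.1, 1.2 in/h.
Σ(I−φ)·Δt = d  ⇒  (0.5+1.1+1.2 − 3φ)·0.5 = 0.9
φ = (2.800 − 0.9/0.5) / 3 = 0.33 in/h.

φ ≈ 0.33 in/h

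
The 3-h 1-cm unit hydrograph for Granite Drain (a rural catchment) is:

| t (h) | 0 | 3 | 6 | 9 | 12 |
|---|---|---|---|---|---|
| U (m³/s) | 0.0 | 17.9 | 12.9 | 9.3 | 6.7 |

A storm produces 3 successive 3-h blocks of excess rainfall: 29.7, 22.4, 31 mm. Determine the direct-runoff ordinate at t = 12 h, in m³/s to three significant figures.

By discrete convolution, Q_j = Σ (P_i / 10 mm) · U_{j−i}.
At t = 12 h (j=4): Q = (29.7/10)·6.7 + (22.4/10)·9.3 + (31/10)·12.9 = 80.7 m³/s.

Q ≈ 80.7 m³/s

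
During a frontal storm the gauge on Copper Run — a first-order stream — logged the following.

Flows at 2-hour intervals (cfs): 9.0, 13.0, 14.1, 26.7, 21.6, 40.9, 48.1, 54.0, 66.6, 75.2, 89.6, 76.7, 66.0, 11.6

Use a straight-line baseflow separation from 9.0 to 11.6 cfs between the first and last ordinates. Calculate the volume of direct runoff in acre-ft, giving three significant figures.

Direct-runoff ordinates (Q − Q_b): 0.00, 3.80, 4.70, 17.10, 11.80, 30.90, 37.90, 43.60, 56.00, 64.40, 78.60, 65.50, 54.60, 0.00 cfs.
ΣQ_DR = 468.9 cfs.
With Δt = 2 h = 7200 s, V = ΣQ_DR · Δt = 468.9 × 7200 = 3.38 × 10^6 ft³ = 77.5 acre-ft.

V ≈ 77.5 acre-ft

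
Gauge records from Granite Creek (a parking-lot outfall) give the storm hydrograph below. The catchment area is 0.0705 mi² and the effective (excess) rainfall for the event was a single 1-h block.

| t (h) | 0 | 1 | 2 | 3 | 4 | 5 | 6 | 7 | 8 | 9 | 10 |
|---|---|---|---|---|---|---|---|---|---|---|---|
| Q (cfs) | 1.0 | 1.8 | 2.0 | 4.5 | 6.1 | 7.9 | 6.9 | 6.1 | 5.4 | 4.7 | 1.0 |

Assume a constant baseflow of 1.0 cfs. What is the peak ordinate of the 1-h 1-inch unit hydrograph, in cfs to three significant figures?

Direct runoff: 0.0, 0.8, 1.0, 3.5, 5.1, 6.9, 5.9, 5.1, 4.4, 3.7, 0.0 cfs; ΣQ_DR = 36.40 cfs, peak = 6.9 cfs.
Runoff depth d = ΣQ_DR·Δt / A = 36.40 × 3600 / (0.0705 mi²) = 0.8001 in.
The 1-inch UH is the DRH scaled by (1 in)/d, so U_p = 6.9 × 1/0.8001 = 8.62 cfs.

U_p ≈ 8.62 cfs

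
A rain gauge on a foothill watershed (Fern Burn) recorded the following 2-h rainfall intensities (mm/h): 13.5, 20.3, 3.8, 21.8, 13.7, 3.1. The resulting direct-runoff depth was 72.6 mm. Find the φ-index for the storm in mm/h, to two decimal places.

Only the 4 blocks with intensity above φ contribute runoff: 13.5, 20.3, 21.8, 13.7 mm/h.
Σ(I−φ)·Δt = d  ⇒  (13.5+20.3+21.8+13.7 − 4φ)·2 = 72.6
φ = (69.30 − 72.6/2) / 4 = 8.25 mm/h.

φ ≈ 8.25 mm/h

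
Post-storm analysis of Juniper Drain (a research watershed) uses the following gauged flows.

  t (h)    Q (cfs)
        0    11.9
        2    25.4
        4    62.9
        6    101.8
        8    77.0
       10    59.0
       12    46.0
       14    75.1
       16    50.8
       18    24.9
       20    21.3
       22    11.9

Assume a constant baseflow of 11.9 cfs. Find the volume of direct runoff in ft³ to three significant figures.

V ≈ 3.06 × 10^6 ft³

Direct-runoff ordinates (Q − Q_b): 0.0, 13.5, 51.0, 89.9, 65.1, 47.1, 34.1, 63.2, 38.9, 13.0, 9.4, 0.0 cfs.
ΣQ_DR = 425.2 cfs.
With Δt = 2 h = 7200 s, V = ΣQ_DR · Δt = 425.2 × 7200 = 3.06 × 10^6 ft³.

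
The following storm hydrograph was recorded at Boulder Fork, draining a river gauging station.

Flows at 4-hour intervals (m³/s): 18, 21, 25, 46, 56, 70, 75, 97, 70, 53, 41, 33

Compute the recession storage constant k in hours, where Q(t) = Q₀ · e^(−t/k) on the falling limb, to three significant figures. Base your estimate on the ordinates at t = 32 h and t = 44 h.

k ≈ 16.0 h

On the falling limb, Q drops from 70 to 33 m³/s between t = 32 h and t = 44 h (Δt = 12 h).
k = −Δt / ln(Q₂/Q₁) = −12 / ln(33/70) = 16.0 h.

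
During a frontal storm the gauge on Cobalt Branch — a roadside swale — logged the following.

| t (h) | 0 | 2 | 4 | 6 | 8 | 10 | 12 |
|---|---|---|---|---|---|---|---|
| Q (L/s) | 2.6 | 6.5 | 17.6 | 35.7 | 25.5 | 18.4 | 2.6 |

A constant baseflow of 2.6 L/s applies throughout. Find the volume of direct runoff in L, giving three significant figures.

V ≈ 6.53 × 10^5 L

Direct-runoff ordinates (Q − Q_b): 0.0, 3.9, 15.0, 33.1, 22.9, 15.8, 0.0 L/s.
ΣQ_DR = 90.70 L/s.
With Δt = 2 h = 7200 s, V = ΣQ_DR · Δt = 90.70 × 7200 = 6.53 × 10^5 L.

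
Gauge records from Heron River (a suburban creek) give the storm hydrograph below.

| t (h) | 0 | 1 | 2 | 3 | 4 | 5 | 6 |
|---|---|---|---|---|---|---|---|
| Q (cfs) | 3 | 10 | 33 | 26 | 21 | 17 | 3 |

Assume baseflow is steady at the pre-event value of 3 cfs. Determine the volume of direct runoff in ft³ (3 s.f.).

V ≈ 3.31 × 10^5 ft³

Direct-runoff ordinates (Q − Q_b): 0.0, 7.0, 30.0, 23.0, 18.0, 14.0, 0.0 cfs.
ΣQ_DR = 92.00 cfs.
With Δt = 1 h = 3600 s, V = ΣQ_DR · Δt = 92.00 × 3600 = 3.31 × 10^5 ft³.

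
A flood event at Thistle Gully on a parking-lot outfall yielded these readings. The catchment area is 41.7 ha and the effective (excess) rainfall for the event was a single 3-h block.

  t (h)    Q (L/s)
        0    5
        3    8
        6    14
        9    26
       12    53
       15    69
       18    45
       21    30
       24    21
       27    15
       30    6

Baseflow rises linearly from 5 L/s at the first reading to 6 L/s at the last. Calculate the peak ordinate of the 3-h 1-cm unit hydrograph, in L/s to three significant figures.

U_p ≈ 106 L/s

Direct runoff: 0.00, 2.90, 8.80, 20.70, 47.60, 63.50, 39.40, 24.30, 15.20, 9.10, 0.00 L/s; ΣQ_DR = 231.5 L/s, peak = 63.50 L/s.
Runoff depth d = ΣQ_DR·Δt / A = 231.5 × 10800 / (41.7 ha) = 5.996 mm.
The 1-cm UH is the DRH scaled by (10 mm)/d, so U_p = 63.50 × 10/5.996 = 106 L/s.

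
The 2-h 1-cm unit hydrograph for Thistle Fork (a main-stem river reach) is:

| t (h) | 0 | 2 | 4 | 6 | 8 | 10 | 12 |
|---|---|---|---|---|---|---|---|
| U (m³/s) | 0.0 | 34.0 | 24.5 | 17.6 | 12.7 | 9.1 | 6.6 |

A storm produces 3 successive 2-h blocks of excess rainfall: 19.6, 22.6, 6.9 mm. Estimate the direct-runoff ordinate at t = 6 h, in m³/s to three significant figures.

By discrete convolution, Q_j = Σ (P_i / 10 mm) · U_{j−i}.
At t = 6 h (j=3): Q = (19.6/10)·17.6 + (22.6/10)·24.5 + (6.9/10)·34.0 = 113 m³/s.

Q ≈ 113 m³/s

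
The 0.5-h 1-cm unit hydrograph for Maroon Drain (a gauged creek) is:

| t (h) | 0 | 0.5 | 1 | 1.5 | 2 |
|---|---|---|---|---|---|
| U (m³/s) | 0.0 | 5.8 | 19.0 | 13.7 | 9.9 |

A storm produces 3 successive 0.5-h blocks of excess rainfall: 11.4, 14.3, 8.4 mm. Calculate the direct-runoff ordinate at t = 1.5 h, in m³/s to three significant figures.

By discrete convolution, Q_j = Σ (P_i / 10 mm) · U_{j−i}.
At t = 1.5 h (j=3): Q = (11.4/10)·13.7 + (14.3/10)·19.0 + (8.4/10)·5.8 = 47.7 m³/s.

Q ≈ 47.7 m³/s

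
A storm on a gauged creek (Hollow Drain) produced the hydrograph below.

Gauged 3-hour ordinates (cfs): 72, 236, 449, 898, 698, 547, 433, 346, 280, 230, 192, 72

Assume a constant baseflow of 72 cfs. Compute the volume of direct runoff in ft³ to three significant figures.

V ≈ 3.88 × 10^7 ft³

Direct-runoff ordinates (Q − Q_b): 0.0, 164.0, 377.0, 826.0, 626.0, 475.0, 361.0, 274.0, 208.0, 158.0, 120.0, 0.0 cfs.
ΣQ_DR = 3589 cfs.
With Δt = 3 h = 10800 s, V = ΣQ_DR · Δt = 3589 × 10800 = 3.88 × 10^7 ft³.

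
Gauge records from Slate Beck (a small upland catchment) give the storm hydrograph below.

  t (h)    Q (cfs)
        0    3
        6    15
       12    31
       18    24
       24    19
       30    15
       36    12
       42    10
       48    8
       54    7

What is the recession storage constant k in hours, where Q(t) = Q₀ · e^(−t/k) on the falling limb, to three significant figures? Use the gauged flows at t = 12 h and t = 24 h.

k ≈ 24.5 h

On the falling limb, Q drops from 31 to 19 cfs between t = 12 h and t = 24 h (Δt = 12 h).
k = −Δt / ln(Q₂/Q₁) = −12 / ln(19/31) = 24.5 h.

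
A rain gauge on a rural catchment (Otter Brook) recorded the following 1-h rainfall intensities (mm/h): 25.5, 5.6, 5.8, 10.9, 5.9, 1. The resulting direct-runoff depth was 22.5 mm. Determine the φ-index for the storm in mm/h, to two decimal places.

Only the 2 blocks with intensity above φ contribute runoff: 25.5, 10.9 mm/h.
Σ(I−φ)·Δt = d  ⇒  (25.5+10.9 − 2φ)·1 = 22.5
φ = (36.40 − 22.5/1) / 2 = 6.95 mm/h.

φ ≈ 6.95 mm/h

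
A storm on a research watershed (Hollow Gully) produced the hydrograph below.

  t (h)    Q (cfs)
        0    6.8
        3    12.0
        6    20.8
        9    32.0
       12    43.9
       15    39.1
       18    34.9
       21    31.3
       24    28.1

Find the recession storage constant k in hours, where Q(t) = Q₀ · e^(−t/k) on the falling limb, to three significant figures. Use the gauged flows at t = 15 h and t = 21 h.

k ≈ 27.0 h

On the falling limb, Q drops from 39.1 to 31.3 cfs between t = 15 h and t = 21 h (Δt = 6 h).
k = −Δt / ln(Q₂/Q₁) = −6 / ln(31.3/39.1) = 27.0 h.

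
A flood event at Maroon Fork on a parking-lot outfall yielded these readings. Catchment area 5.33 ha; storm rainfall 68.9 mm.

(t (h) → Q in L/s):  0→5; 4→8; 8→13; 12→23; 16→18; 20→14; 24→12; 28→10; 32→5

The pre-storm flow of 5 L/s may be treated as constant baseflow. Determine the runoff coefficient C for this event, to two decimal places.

C ≈ 0.25

ΣQ_DR = 63.00 L/s; V = ΣQ_DR·Δt = 9.072 × 10^5 L.
Runoff depth d = V / A = 17.02 mm.
C = d / P = 17.02 / 68.9 = 0.25.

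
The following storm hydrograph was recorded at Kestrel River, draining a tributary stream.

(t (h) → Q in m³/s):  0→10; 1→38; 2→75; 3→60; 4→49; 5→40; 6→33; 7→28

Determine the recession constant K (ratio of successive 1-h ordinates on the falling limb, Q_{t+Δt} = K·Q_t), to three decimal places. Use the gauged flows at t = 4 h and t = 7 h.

Using the recession-limb readings at t = 4 h and t = 7 h: Q falls from 49 to 28 m³/s over 3 intervals.
K = (Q₂/Q₁)^(1/3) = (28/49)^(1/3) = 0.830.

K ≈ 0.830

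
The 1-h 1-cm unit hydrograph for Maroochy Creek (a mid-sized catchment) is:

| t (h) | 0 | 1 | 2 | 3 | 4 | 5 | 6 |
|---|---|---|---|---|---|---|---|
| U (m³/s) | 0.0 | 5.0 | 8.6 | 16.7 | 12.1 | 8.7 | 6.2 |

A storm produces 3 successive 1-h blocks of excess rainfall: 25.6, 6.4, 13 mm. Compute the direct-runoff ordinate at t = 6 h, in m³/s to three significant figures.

Q ≈ 37.2 m³/s

By discrete convolution, Q_j = Σ (P_i / 10 mm) · U_{j−i}.
At t = 6 h (j=6): Q = (25.6/10)·6.2 + (6.4/10)·8.7 + (13/10)·12.1 = 37.2 m³/s.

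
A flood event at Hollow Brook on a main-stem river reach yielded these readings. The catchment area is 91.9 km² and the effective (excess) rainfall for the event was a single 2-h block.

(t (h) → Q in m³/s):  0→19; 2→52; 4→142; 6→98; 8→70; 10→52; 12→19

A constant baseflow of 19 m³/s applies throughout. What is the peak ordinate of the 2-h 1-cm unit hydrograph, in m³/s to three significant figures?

U_p ≈ 49.2 m³/s

Direct runoff: 0.0, 33.0, 123.0, 79.0, 51.0, 33.0, 0.0 m³/s; ΣQ_DR = 319.0 m³/s, peak = 123.0 m³/s.
Runoff depth d = ΣQ_DR·Δt / A = 319.0 × 7200 / (91.9 km²) = 24.99 mm.
The 1-cm UH is the DRH scaled by (10 mm)/d, so U_p = 123.0 × 10/24.99 = 49.2 m³/s.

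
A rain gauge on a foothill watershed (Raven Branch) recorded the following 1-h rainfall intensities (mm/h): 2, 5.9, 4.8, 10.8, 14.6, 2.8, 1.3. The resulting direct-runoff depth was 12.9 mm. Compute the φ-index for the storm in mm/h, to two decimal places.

Only the 2 blocks with intensity above φ contribute runoff: 10.8, 14.6 mm/h.
Σ(I−φ)·Δt = d  ⇒  (10.8+14.6 − 2φ)·1 = 12.9
φ = (25.40 − 12.9/1) / 2 = 6.25 mm/h.

φ ≈ 6.25 mm/h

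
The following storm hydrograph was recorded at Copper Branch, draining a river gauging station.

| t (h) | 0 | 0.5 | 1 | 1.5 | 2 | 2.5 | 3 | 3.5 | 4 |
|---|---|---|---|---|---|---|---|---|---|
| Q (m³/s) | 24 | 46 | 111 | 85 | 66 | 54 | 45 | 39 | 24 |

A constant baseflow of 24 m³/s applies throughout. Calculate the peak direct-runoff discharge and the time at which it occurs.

Subtracting baseflow gives direct-runoff ordinates: 0.0, 22.0, 87.0, 61.0, 42.0, 30.0, 21.0, 15.0, 0.0 m³/s.
The maximum is 87.0 m³/s, occurring at the reading for t = 1 h.

Q_p = 87.0 m³/s at t = 1 h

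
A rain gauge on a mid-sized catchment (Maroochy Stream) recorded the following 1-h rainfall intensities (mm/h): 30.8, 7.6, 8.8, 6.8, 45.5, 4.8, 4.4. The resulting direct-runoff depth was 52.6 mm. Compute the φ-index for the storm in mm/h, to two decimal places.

Only the 2 blocks with intensity above φ contribute runoff: 30.8, 45.5 mm/h.
Σ(I−φ)·Δt = d  ⇒  (30.8+45.5 − 2φ)·1 = 52.6
φ = (76.30 − 52.6/1) / 2 = 11.85 mm/h.

φ ≈ 11.85 mm/h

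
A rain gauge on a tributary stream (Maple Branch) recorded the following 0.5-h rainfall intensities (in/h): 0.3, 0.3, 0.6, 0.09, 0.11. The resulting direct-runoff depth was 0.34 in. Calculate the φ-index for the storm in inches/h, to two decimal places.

φ ≈ 0.17 in/h

Only the 3 blocks with intensity above φ contribute runoff: 0.3, 0.3, 0.6 in/h.
Σ(I−φ)·Δt = d  ⇒  (0.3+0.3+0.6 − 3φ)·0.5 = 0.34
φ = (1.200 − 0.34/0.5) / 3 = 0.17 in/h.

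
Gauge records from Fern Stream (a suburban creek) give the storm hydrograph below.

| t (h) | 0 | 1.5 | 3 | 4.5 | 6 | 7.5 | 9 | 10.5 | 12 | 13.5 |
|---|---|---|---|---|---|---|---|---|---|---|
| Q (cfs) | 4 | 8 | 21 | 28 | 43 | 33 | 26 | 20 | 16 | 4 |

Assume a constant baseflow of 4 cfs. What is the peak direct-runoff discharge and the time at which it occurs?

Q_p = 39.0 cfs at t = 6 h

Subtracting baseflow gives direct-runoff ordinates: 0.0, 4.0, 17.0, 24.0, 39.0, 29.0, 22.0, 16.0, 12.0, 0.0 cfs.
The maximum is 39.0 cfs, occurring at the reading for t = 6 h.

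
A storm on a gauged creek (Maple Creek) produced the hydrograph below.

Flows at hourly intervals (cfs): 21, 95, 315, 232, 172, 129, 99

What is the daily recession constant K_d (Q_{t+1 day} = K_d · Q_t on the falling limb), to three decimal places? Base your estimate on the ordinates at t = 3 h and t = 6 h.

K_d ≈ 0.001

Between t = 3 h and t = 6 h the flow falls from 232 to 99 cfs over 3×1 h = 3 h.
Per-interval ratio K = (99/232)^(1/3) = 0.7529; K_d = K^(24/1) = 0.001.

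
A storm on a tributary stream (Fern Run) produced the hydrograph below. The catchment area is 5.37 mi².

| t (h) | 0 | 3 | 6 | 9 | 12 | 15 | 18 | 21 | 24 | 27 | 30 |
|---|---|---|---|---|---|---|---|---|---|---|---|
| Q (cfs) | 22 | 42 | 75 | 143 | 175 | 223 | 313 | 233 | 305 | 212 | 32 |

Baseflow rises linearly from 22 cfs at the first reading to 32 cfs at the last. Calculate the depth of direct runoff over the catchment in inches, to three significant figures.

Direct runoff: 0.00, 19.00, 51.00, 118.00, 149.00, 196.00, 285.00, 204.00, 275.00, 181.00, 0.00 cfs; ΣQ_DR = 1478 cfs.
V = ΣQ_DR · Δt = 1478 × 10800 s = 1.596 × 10^7 ft³.
Over A = 5.37 mi², depth = V / A = 1.28 in.

d ≈ 1.28 in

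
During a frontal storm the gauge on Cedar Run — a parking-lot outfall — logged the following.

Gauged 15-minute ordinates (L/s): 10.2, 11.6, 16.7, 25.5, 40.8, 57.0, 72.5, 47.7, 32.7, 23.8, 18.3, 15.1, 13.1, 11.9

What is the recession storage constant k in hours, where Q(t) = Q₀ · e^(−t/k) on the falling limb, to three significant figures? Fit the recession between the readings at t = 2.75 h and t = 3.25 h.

k ≈ 2.10 h

On the falling limb, Q drops from 15.1 to 11.9 L/s between t = 2.75 h and t = 3.25 h (Δt = 0.5 h).
k = −Δt / ln(Q₂/Q₁) = −0.5 / ln(11.9/15.1) = 2.10 h.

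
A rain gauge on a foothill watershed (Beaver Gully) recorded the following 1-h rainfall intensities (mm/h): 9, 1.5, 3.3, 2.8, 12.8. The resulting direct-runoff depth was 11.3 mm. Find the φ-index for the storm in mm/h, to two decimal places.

φ ≈ 5.25 mm/h

Only the 2 blocks with intensity above φ contribute runoff: 9, 12.8 mm/h.
Σ(I−φ)·Δt = d  ⇒  (9+12.8 − 2φ)·1 = 11.3
φ = (21.80 − 11.3/1) / 2 = 5.25 mm/h.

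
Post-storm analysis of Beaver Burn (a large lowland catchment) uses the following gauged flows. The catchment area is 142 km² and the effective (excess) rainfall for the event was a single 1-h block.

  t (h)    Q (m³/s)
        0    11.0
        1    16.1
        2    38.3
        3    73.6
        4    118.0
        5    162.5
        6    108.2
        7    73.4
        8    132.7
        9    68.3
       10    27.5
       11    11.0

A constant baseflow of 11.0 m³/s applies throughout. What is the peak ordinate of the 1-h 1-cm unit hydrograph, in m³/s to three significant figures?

U_p ≈ 84.3 m³/s

Direct runoff: 0.0, 5.1, 27.3, 62.6, 107.0, 151.5, 97.2, 62.4, 121.7, 57.3, 16.5, 0.0 m³/s; ΣQ_DR = 708.6 m³/s, peak = 151.5 m³/s.
Runoff depth d = ΣQ_DR·Δt / A = 708.6 × 3600 / (142 km²) = 17.96 mm.
The 1-cm UH is the DRH scaled by (10 mm)/d, so U_p = 151.5 × 10/17.96 = 84.3 m³/s.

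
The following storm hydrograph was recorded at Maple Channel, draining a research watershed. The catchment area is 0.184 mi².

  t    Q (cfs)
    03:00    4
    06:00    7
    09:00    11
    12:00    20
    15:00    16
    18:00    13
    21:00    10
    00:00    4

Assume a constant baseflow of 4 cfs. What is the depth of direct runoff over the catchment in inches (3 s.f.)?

Direct runoff: 0.0, 3.0, 7.0, 16.0, 12.0, 9.0, 6.0, 0.0 cfs; ΣQ_DR = 53.00 cfs.
V = ΣQ_DR · Δt = 53.00 × 10800 s = 5.724 × 10^5 ft³.
Over A = 0.184 mi², depth = V / A = 1.34 in.

d ≈ 1.34 in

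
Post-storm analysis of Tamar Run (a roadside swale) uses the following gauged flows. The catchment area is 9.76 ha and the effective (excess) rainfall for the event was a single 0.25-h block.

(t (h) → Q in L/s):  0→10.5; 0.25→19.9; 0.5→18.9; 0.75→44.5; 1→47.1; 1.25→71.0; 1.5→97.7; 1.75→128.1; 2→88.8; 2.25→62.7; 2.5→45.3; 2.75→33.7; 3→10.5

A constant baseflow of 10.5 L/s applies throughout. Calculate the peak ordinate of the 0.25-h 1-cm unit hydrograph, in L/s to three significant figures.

U_p ≈ 235 L/s

Direct runoff: 0.0, 9.4, 8.4, 34.0, 36.6, 60.5, 87.2, 117.6, 78.3, 52.2, 34.8, 23.2, 0.0 L/s; ΣQ_DR = 542.2 L/s, peak = 117.6 L/s.
Runoff depth d = ΣQ_DR·Δt / A = 542.2 × 900 / (9.76 ha) = 5.000 mm.
The 1-cm UH is the DRH scaled by (10 mm)/d, so U_p = 117.6 × 10/5.000 = 235 L/s.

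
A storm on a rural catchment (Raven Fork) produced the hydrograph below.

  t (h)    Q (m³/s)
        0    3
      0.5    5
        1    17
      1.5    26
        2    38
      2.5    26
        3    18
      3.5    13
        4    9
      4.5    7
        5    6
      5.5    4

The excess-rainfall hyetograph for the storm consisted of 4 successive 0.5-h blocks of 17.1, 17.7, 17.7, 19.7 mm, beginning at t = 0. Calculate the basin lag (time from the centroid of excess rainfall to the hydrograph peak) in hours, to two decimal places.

Centroid of excess rainfall: t_c = Σ P_i·t̄_i / ΣP_i = 1.0270 h (block centres at 0.25, 0.75, 1.25, 1.75 h).
Hydrograph peak occurs at t = 2 h, so basin lag t_L = 2 − 1.0270 = 0.97 h.

t_L ≈ 0.97 h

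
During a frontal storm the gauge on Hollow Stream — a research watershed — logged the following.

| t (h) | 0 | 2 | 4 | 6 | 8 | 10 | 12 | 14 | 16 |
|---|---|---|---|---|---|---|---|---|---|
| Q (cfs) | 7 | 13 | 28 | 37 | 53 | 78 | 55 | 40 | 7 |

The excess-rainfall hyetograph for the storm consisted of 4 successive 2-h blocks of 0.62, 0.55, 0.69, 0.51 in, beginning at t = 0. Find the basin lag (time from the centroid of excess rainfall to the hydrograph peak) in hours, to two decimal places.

t_L ≈ 6.08 h

Centroid of excess rainfall: t_c = Σ P_i·t̄_i / ΣP_i = 3.9198 h (block centres at 1, 3, 5, 7 h).
Hydrograph peak occurs at t = 10 h, so basin lag t_L = 10 − 3.9198 = 6.08 h.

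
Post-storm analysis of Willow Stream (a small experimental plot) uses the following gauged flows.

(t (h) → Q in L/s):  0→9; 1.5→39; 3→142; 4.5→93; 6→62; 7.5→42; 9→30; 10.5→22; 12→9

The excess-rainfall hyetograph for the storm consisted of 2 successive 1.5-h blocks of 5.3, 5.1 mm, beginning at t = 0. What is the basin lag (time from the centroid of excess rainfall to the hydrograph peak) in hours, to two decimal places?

t_L ≈ 1.51 h

Centroid of excess rainfall: t_c = Σ P_i·t̄_i / ΣP_i = 1.4856 h (block centres at 0.75, 2.25 h).
Hydrograph peak occurs at t = 3 h, so basin lag t_L = 3 − 1.4856 = 1.51 h.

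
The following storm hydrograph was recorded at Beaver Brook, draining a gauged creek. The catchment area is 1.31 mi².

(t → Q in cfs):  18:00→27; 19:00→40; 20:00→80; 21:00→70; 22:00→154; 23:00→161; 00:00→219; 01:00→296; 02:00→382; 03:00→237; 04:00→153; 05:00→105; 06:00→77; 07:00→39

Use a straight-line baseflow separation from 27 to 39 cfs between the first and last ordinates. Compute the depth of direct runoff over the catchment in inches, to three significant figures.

d ≈ 1.87 in

Direct runoff: 0.00, 12.08, 51.15, 40.23, 123.31, 129.38, 186.46, 262.54, 347.62, 201.69, 116.77, 67.85, 38.92, 0.00 cfs; ΣQ_DR = 1578 cfs.
V = ΣQ_DR · Δt = 1578 × 3600 s = 5.681 × 10^6 ft³.
Over A = 1.31 mi², depth = V / A = 1.87 in.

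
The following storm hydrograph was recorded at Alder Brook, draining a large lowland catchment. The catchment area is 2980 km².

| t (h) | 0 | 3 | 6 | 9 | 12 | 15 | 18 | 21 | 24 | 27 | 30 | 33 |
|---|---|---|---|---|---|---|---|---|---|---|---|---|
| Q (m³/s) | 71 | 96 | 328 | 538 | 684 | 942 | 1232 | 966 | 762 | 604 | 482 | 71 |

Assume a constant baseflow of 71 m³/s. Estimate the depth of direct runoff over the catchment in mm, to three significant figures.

Direct runoff: 0.0, 25.0, 257.0, 467.0, 613.0, 871.0, 1161.0, 895.0, 691.0, 533.0, 411.0, 0.0 m³/s; ΣQ_DR = 5924 m³/s.
V = ΣQ_DR · Δt = 5924 × 10800 s = 6.398 × 10^7 m³.
Over A = 2980 km², depth = V / A = 21.5 mm.

d ≈ 21.5 mm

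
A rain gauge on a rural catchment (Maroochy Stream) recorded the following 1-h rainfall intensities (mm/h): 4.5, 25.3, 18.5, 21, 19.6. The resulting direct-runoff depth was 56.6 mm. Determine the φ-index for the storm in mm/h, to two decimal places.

Only the 4 blocks with intensity above φ contribute runoff: 25.3, 18.5, 21, 19.6 mm/h.
Σ(I−φ)·Δt = d  ⇒  (25.3+18.5+21+19.6 − 4φ)·1 = 56.6
φ = (84.40 − 56.6/1) / 4 = 6.95 mm/h.

φ ≈ 6.95 mm/h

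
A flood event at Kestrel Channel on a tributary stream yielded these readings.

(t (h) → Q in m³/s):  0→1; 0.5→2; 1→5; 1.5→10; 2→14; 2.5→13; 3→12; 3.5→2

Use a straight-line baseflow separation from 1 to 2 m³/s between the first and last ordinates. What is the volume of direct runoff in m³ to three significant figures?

Direct-runoff ordinates (Q − Q_b): 0.00, 0.86, 3.71, 8.57, 12.43, 11.29, 10.14, 0.00 m³/s.
ΣQ_DR = 47.00 m³/s.
With Δt = 0.5 h = 1800 s, V = ΣQ_DR · Δt = 47.00 × 1800 = 84600 m³.

V ≈ 84600 m³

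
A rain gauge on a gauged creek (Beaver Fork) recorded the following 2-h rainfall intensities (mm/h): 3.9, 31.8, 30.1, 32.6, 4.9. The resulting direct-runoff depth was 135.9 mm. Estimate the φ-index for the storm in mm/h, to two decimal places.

φ ≈ 8.85 mm/h

Only the 3 blocks with intensity above φ contribute runoff: 31.8, 30.1, 32.6 mm/h.
Σ(I−φ)·Δt = d  ⇒  (31.8+30.1+32.6 − 3φ)·2 = 135.9
φ = (94.50 − 135.9/2) / 3 = 8.85 mm/h.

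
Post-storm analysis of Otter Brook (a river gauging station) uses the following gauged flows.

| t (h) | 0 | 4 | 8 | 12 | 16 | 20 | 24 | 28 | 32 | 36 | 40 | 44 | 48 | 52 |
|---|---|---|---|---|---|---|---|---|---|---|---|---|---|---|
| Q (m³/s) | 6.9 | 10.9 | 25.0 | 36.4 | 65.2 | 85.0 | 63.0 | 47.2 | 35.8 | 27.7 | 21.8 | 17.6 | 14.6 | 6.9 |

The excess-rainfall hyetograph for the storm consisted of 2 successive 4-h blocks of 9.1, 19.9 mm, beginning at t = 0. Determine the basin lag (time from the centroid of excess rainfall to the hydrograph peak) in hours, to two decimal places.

Centroid of excess rainfall: t_c = Σ P_i·t̄_i / ΣP_i = 4.7448 h (block centres at 2, 6 h).
Hydrograph peak occurs at t = 20 h, so basin lag t_L = 20 − 4.7448 = 15.26 h.

t_L ≈ 15.26 h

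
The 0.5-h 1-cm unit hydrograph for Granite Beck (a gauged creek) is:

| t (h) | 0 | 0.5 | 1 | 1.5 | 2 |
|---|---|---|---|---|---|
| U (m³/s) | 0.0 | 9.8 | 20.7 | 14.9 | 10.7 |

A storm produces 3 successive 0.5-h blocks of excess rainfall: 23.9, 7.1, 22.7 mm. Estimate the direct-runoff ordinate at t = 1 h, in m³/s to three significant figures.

Q ≈ 56.4 m³/s

By discrete convolution, Q_j = Σ (P_i / 10 mm) · U_{j−i}.
At t = 1 h (j=2): Q = (23.9/10)·20.7 + (7.1/10)·9.8 + (22.7/10)·0.0 = 56.4 m³/s.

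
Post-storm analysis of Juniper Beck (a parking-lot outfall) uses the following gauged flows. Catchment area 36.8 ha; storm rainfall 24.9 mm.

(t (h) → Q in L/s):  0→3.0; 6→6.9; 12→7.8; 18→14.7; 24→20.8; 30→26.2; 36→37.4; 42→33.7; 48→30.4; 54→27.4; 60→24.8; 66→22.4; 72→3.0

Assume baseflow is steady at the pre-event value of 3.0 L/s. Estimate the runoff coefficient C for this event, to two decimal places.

ΣQ_DR = 219.5 L/s; V = ΣQ_DR·Δt = 4.741 × 10^6 L.
Runoff depth d = V / A = 12.88 mm.
C = d / P = 12.88 / 24.9 = 0.52.

C ≈ 0.52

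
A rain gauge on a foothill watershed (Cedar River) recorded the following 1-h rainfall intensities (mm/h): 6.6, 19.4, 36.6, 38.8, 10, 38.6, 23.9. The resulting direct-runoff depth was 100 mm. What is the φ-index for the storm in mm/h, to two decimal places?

Only the 5 blocks with intensity above φ contribute runoff: 19.4, 36.6, 38.8, 38.6, 23.9 mm/h.
Σ(I−φ)·Δt = d  ⇒  (19.4+36.6+38.8+38.6+23.9 − 5φ)·1 = 100
φ = (157.3 − 100/1) / 5 = 11.46 mm/h.

φ ≈ 11.46 mm/h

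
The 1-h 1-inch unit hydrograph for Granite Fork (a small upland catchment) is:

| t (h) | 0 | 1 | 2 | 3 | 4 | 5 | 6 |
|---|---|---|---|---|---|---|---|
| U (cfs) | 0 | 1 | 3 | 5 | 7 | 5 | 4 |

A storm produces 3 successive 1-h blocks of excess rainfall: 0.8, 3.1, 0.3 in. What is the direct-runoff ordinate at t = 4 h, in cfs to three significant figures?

Q ≈ 22.0 cfs

By discrete convolution, Q_j = Σ (P_i / 1 in) · U_{j−i}.
At t = 4 h (j=4): Q = (0.8/1)·7 + (3.1/1)·5 + (0.3/1)·3 = 22.0 cfs.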